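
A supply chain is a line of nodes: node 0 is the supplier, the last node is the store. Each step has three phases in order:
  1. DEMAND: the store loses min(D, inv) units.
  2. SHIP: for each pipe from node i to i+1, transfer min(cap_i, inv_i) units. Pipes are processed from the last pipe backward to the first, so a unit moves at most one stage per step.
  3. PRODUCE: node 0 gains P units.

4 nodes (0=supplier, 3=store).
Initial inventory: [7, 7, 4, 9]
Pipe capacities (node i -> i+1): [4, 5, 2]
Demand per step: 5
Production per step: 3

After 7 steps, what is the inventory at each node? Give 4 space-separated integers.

Step 1: demand=5,sold=5 ship[2->3]=2 ship[1->2]=5 ship[0->1]=4 prod=3 -> inv=[6 6 7 6]
Step 2: demand=5,sold=5 ship[2->3]=2 ship[1->2]=5 ship[0->1]=4 prod=3 -> inv=[5 5 10 3]
Step 3: demand=5,sold=3 ship[2->3]=2 ship[1->2]=5 ship[0->1]=4 prod=3 -> inv=[4 4 13 2]
Step 4: demand=5,sold=2 ship[2->3]=2 ship[1->2]=4 ship[0->1]=4 prod=3 -> inv=[3 4 15 2]
Step 5: demand=5,sold=2 ship[2->3]=2 ship[1->2]=4 ship[0->1]=3 prod=3 -> inv=[3 3 17 2]
Step 6: demand=5,sold=2 ship[2->3]=2 ship[1->2]=3 ship[0->1]=3 prod=3 -> inv=[3 3 18 2]
Step 7: demand=5,sold=2 ship[2->3]=2 ship[1->2]=3 ship[0->1]=3 prod=3 -> inv=[3 3 19 2]

3 3 19 2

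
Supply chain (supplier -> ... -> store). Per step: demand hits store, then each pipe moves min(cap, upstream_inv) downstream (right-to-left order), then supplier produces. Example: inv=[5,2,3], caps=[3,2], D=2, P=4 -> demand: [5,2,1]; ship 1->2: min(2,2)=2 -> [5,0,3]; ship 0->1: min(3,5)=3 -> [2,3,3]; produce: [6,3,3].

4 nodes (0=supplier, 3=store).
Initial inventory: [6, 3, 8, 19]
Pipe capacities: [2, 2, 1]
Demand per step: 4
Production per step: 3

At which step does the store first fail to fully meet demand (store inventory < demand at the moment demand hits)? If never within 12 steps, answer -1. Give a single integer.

Step 1: demand=4,sold=4 ship[2->3]=1 ship[1->2]=2 ship[0->1]=2 prod=3 -> [7 3 9 16]
Step 2: demand=4,sold=4 ship[2->3]=1 ship[1->2]=2 ship[0->1]=2 prod=3 -> [8 3 10 13]
Step 3: demand=4,sold=4 ship[2->3]=1 ship[1->2]=2 ship[0->1]=2 prod=3 -> [9 3 11 10]
Step 4: demand=4,sold=4 ship[2->3]=1 ship[1->2]=2 ship[0->1]=2 prod=3 -> [10 3 12 7]
Step 5: demand=4,sold=4 ship[2->3]=1 ship[1->2]=2 ship[0->1]=2 prod=3 -> [11 3 13 4]
Step 6: demand=4,sold=4 ship[2->3]=1 ship[1->2]=2 ship[0->1]=2 prod=3 -> [12 3 14 1]
Step 7: demand=4,sold=1 ship[2->3]=1 ship[1->2]=2 ship[0->1]=2 prod=3 -> [13 3 15 1]
Step 8: demand=4,sold=1 ship[2->3]=1 ship[1->2]=2 ship[0->1]=2 prod=3 -> [14 3 16 1]
Step 9: demand=4,sold=1 ship[2->3]=1 ship[1->2]=2 ship[0->1]=2 prod=3 -> [15 3 17 1]
Step 10: demand=4,sold=1 ship[2->3]=1 ship[1->2]=2 ship[0->1]=2 prod=3 -> [16 3 18 1]
Step 11: demand=4,sold=1 ship[2->3]=1 ship[1->2]=2 ship[0->1]=2 prod=3 -> [17 3 19 1]
Step 12: demand=4,sold=1 ship[2->3]=1 ship[1->2]=2 ship[0->1]=2 prod=3 -> [18 3 20 1]
First stockout at step 7

7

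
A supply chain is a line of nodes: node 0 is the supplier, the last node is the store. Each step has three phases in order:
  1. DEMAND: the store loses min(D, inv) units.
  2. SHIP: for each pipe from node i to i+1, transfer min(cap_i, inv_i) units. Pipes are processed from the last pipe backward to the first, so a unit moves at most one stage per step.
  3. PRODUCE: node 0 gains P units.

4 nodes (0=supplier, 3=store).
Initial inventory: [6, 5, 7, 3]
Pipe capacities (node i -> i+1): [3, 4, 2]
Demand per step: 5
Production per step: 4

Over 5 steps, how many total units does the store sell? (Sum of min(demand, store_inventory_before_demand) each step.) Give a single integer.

Answer: 11

Derivation:
Step 1: sold=3 (running total=3) -> [7 4 9 2]
Step 2: sold=2 (running total=5) -> [8 3 11 2]
Step 3: sold=2 (running total=7) -> [9 3 12 2]
Step 4: sold=2 (running total=9) -> [10 3 13 2]
Step 5: sold=2 (running total=11) -> [11 3 14 2]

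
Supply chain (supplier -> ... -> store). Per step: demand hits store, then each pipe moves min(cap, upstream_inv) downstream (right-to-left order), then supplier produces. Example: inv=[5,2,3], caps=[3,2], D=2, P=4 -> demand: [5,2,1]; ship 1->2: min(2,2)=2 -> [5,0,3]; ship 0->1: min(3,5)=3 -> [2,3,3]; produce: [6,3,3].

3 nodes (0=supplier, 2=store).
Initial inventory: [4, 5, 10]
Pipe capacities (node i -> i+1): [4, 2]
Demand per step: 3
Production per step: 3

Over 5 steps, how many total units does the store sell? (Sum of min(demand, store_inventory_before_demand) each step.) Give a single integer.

Answer: 15

Derivation:
Step 1: sold=3 (running total=3) -> [3 7 9]
Step 2: sold=3 (running total=6) -> [3 8 8]
Step 3: sold=3 (running total=9) -> [3 9 7]
Step 4: sold=3 (running total=12) -> [3 10 6]
Step 5: sold=3 (running total=15) -> [3 11 5]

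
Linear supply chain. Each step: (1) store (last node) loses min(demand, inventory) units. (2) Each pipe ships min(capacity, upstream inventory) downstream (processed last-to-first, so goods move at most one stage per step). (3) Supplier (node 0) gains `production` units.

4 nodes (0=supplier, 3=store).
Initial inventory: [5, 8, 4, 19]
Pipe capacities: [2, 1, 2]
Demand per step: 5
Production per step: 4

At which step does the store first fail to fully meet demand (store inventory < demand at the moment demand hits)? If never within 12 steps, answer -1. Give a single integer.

Step 1: demand=5,sold=5 ship[2->3]=2 ship[1->2]=1 ship[0->1]=2 prod=4 -> [7 9 3 16]
Step 2: demand=5,sold=5 ship[2->3]=2 ship[1->2]=1 ship[0->1]=2 prod=4 -> [9 10 2 13]
Step 3: demand=5,sold=5 ship[2->3]=2 ship[1->2]=1 ship[0->1]=2 prod=4 -> [11 11 1 10]
Step 4: demand=5,sold=5 ship[2->3]=1 ship[1->2]=1 ship[0->1]=2 prod=4 -> [13 12 1 6]
Step 5: demand=5,sold=5 ship[2->3]=1 ship[1->2]=1 ship[0->1]=2 prod=4 -> [15 13 1 2]
Step 6: demand=5,sold=2 ship[2->3]=1 ship[1->2]=1 ship[0->1]=2 prod=4 -> [17 14 1 1]
Step 7: demand=5,sold=1 ship[2->3]=1 ship[1->2]=1 ship[0->1]=2 prod=4 -> [19 15 1 1]
Step 8: demand=5,sold=1 ship[2->3]=1 ship[1->2]=1 ship[0->1]=2 prod=4 -> [21 16 1 1]
Step 9: demand=5,sold=1 ship[2->3]=1 ship[1->2]=1 ship[0->1]=2 prod=4 -> [23 17 1 1]
Step 10: demand=5,sold=1 ship[2->3]=1 ship[1->2]=1 ship[0->1]=2 prod=4 -> [25 18 1 1]
Step 11: demand=5,sold=1 ship[2->3]=1 ship[1->2]=1 ship[0->1]=2 prod=4 -> [27 19 1 1]
Step 12: demand=5,sold=1 ship[2->3]=1 ship[1->2]=1 ship[0->1]=2 prod=4 -> [29 20 1 1]
First stockout at step 6

6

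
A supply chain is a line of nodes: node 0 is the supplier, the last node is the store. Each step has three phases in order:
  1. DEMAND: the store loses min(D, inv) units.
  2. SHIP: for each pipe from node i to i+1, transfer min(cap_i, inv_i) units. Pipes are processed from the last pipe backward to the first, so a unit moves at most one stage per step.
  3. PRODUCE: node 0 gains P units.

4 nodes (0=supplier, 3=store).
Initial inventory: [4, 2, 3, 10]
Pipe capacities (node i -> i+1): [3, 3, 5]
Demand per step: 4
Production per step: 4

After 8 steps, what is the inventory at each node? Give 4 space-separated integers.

Step 1: demand=4,sold=4 ship[2->3]=3 ship[1->2]=2 ship[0->1]=3 prod=4 -> inv=[5 3 2 9]
Step 2: demand=4,sold=4 ship[2->3]=2 ship[1->2]=3 ship[0->1]=3 prod=4 -> inv=[6 3 3 7]
Step 3: demand=4,sold=4 ship[2->3]=3 ship[1->2]=3 ship[0->1]=3 prod=4 -> inv=[7 3 3 6]
Step 4: demand=4,sold=4 ship[2->3]=3 ship[1->2]=3 ship[0->1]=3 prod=4 -> inv=[8 3 3 5]
Step 5: demand=4,sold=4 ship[2->3]=3 ship[1->2]=3 ship[0->1]=3 prod=4 -> inv=[9 3 3 4]
Step 6: demand=4,sold=4 ship[2->3]=3 ship[1->2]=3 ship[0->1]=3 prod=4 -> inv=[10 3 3 3]
Step 7: demand=4,sold=3 ship[2->3]=3 ship[1->2]=3 ship[0->1]=3 prod=4 -> inv=[11 3 3 3]
Step 8: demand=4,sold=3 ship[2->3]=3 ship[1->2]=3 ship[0->1]=3 prod=4 -> inv=[12 3 3 3]

12 3 3 3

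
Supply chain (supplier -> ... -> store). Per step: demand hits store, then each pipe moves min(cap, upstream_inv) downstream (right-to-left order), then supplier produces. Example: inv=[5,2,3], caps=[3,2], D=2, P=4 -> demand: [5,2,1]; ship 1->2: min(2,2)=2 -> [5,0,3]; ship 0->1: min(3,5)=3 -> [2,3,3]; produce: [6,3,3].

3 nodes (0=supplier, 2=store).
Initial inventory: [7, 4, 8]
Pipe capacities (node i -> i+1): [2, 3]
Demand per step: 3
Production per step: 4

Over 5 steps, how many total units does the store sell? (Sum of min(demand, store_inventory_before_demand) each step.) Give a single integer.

Answer: 15

Derivation:
Step 1: sold=3 (running total=3) -> [9 3 8]
Step 2: sold=3 (running total=6) -> [11 2 8]
Step 3: sold=3 (running total=9) -> [13 2 7]
Step 4: sold=3 (running total=12) -> [15 2 6]
Step 5: sold=3 (running total=15) -> [17 2 5]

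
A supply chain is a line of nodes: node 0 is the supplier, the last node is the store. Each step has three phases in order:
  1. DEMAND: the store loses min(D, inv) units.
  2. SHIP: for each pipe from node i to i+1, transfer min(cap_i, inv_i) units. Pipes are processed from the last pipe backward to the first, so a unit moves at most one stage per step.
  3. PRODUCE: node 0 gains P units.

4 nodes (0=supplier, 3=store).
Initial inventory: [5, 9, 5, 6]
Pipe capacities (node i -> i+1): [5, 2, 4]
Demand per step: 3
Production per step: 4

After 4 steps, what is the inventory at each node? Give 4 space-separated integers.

Step 1: demand=3,sold=3 ship[2->3]=4 ship[1->2]=2 ship[0->1]=5 prod=4 -> inv=[4 12 3 7]
Step 2: demand=3,sold=3 ship[2->3]=3 ship[1->2]=2 ship[0->1]=4 prod=4 -> inv=[4 14 2 7]
Step 3: demand=3,sold=3 ship[2->3]=2 ship[1->2]=2 ship[0->1]=4 prod=4 -> inv=[4 16 2 6]
Step 4: demand=3,sold=3 ship[2->3]=2 ship[1->2]=2 ship[0->1]=4 prod=4 -> inv=[4 18 2 5]

4 18 2 5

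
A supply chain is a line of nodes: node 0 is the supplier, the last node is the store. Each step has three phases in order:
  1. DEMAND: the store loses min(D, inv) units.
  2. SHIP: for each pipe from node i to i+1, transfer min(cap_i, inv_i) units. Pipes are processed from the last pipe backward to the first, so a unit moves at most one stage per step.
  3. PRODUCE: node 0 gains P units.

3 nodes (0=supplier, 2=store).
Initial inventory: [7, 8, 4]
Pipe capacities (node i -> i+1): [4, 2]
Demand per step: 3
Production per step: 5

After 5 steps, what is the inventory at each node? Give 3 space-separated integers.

Step 1: demand=3,sold=3 ship[1->2]=2 ship[0->1]=4 prod=5 -> inv=[8 10 3]
Step 2: demand=3,sold=3 ship[1->2]=2 ship[0->1]=4 prod=5 -> inv=[9 12 2]
Step 3: demand=3,sold=2 ship[1->2]=2 ship[0->1]=4 prod=5 -> inv=[10 14 2]
Step 4: demand=3,sold=2 ship[1->2]=2 ship[0->1]=4 prod=5 -> inv=[11 16 2]
Step 5: demand=3,sold=2 ship[1->2]=2 ship[0->1]=4 prod=5 -> inv=[12 18 2]

12 18 2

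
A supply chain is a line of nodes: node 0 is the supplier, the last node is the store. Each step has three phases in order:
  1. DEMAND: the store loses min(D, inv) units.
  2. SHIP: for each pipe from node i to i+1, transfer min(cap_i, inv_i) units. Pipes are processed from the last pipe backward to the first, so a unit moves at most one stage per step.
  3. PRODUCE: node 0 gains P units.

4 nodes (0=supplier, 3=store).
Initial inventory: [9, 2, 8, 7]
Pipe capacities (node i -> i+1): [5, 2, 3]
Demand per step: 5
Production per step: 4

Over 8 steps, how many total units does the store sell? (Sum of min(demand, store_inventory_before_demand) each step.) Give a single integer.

Answer: 27

Derivation:
Step 1: sold=5 (running total=5) -> [8 5 7 5]
Step 2: sold=5 (running total=10) -> [7 8 6 3]
Step 3: sold=3 (running total=13) -> [6 11 5 3]
Step 4: sold=3 (running total=16) -> [5 14 4 3]
Step 5: sold=3 (running total=19) -> [4 17 3 3]
Step 6: sold=3 (running total=22) -> [4 19 2 3]
Step 7: sold=3 (running total=25) -> [4 21 2 2]
Step 8: sold=2 (running total=27) -> [4 23 2 2]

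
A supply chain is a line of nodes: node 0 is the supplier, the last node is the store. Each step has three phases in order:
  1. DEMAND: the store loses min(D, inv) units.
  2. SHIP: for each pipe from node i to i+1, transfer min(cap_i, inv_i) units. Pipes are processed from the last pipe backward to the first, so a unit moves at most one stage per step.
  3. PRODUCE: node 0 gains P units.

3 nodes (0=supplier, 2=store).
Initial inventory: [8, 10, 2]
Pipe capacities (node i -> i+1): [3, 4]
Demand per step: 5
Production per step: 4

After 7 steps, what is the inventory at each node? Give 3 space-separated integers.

Step 1: demand=5,sold=2 ship[1->2]=4 ship[0->1]=3 prod=4 -> inv=[9 9 4]
Step 2: demand=5,sold=4 ship[1->2]=4 ship[0->1]=3 prod=4 -> inv=[10 8 4]
Step 3: demand=5,sold=4 ship[1->2]=4 ship[0->1]=3 prod=4 -> inv=[11 7 4]
Step 4: demand=5,sold=4 ship[1->2]=4 ship[0->1]=3 prod=4 -> inv=[12 6 4]
Step 5: demand=5,sold=4 ship[1->2]=4 ship[0->1]=3 prod=4 -> inv=[13 5 4]
Step 6: demand=5,sold=4 ship[1->2]=4 ship[0->1]=3 prod=4 -> inv=[14 4 4]
Step 7: demand=5,sold=4 ship[1->2]=4 ship[0->1]=3 prod=4 -> inv=[15 3 4]

15 3 4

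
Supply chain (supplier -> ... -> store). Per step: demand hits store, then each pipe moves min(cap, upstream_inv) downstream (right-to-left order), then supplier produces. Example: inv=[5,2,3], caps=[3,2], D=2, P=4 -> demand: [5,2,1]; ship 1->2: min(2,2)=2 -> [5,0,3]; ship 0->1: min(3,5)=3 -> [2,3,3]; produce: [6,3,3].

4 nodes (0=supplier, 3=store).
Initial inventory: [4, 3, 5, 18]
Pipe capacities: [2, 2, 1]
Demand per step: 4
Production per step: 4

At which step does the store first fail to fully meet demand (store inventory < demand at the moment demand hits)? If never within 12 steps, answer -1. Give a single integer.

Step 1: demand=4,sold=4 ship[2->3]=1 ship[1->2]=2 ship[0->1]=2 prod=4 -> [6 3 6 15]
Step 2: demand=4,sold=4 ship[2->3]=1 ship[1->2]=2 ship[0->1]=2 prod=4 -> [8 3 7 12]
Step 3: demand=4,sold=4 ship[2->3]=1 ship[1->2]=2 ship[0->1]=2 prod=4 -> [10 3 8 9]
Step 4: demand=4,sold=4 ship[2->3]=1 ship[1->2]=2 ship[0->1]=2 prod=4 -> [12 3 9 6]
Step 5: demand=4,sold=4 ship[2->3]=1 ship[1->2]=2 ship[0->1]=2 prod=4 -> [14 3 10 3]
Step 6: demand=4,sold=3 ship[2->3]=1 ship[1->2]=2 ship[0->1]=2 prod=4 -> [16 3 11 1]
Step 7: demand=4,sold=1 ship[2->3]=1 ship[1->2]=2 ship[0->1]=2 prod=4 -> [18 3 12 1]
Step 8: demand=4,sold=1 ship[2->3]=1 ship[1->2]=2 ship[0->1]=2 prod=4 -> [20 3 13 1]
Step 9: demand=4,sold=1 ship[2->3]=1 ship[1->2]=2 ship[0->1]=2 prod=4 -> [22 3 14 1]
Step 10: demand=4,sold=1 ship[2->3]=1 ship[1->2]=2 ship[0->1]=2 prod=4 -> [24 3 15 1]
Step 11: demand=4,sold=1 ship[2->3]=1 ship[1->2]=2 ship[0->1]=2 prod=4 -> [26 3 16 1]
Step 12: demand=4,sold=1 ship[2->3]=1 ship[1->2]=2 ship[0->1]=2 prod=4 -> [28 3 17 1]
First stockout at step 6

6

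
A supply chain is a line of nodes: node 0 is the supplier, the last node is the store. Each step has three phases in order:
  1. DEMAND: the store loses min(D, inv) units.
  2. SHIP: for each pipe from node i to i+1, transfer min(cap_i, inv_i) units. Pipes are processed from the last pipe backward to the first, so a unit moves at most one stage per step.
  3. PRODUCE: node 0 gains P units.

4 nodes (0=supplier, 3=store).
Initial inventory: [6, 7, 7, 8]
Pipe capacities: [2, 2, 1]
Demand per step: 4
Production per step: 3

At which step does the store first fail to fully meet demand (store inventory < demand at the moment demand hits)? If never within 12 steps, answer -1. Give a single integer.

Step 1: demand=4,sold=4 ship[2->3]=1 ship[1->2]=2 ship[0->1]=2 prod=3 -> [7 7 8 5]
Step 2: demand=4,sold=4 ship[2->3]=1 ship[1->2]=2 ship[0->1]=2 prod=3 -> [8 7 9 2]
Step 3: demand=4,sold=2 ship[2->3]=1 ship[1->2]=2 ship[0->1]=2 prod=3 -> [9 7 10 1]
Step 4: demand=4,sold=1 ship[2->3]=1 ship[1->2]=2 ship[0->1]=2 prod=3 -> [10 7 11 1]
Step 5: demand=4,sold=1 ship[2->3]=1 ship[1->2]=2 ship[0->1]=2 prod=3 -> [11 7 12 1]
Step 6: demand=4,sold=1 ship[2->3]=1 ship[1->2]=2 ship[0->1]=2 prod=3 -> [12 7 13 1]
Step 7: demand=4,sold=1 ship[2->3]=1 ship[1->2]=2 ship[0->1]=2 prod=3 -> [13 7 14 1]
Step 8: demand=4,sold=1 ship[2->3]=1 ship[1->2]=2 ship[0->1]=2 prod=3 -> [14 7 15 1]
Step 9: demand=4,sold=1 ship[2->3]=1 ship[1->2]=2 ship[0->1]=2 prod=3 -> [15 7 16 1]
Step 10: demand=4,sold=1 ship[2->3]=1 ship[1->2]=2 ship[0->1]=2 prod=3 -> [16 7 17 1]
Step 11: demand=4,sold=1 ship[2->3]=1 ship[1->2]=2 ship[0->1]=2 prod=3 -> [17 7 18 1]
Step 12: demand=4,sold=1 ship[2->3]=1 ship[1->2]=2 ship[0->1]=2 prod=3 -> [18 7 19 1]
First stockout at step 3

3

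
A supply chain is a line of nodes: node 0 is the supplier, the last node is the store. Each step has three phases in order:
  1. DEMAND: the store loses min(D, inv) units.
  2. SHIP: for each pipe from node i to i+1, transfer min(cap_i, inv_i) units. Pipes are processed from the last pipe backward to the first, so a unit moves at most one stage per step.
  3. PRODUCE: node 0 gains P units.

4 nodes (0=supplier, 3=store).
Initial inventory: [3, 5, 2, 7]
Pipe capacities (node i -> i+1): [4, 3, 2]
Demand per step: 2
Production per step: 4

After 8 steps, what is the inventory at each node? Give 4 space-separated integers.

Step 1: demand=2,sold=2 ship[2->3]=2 ship[1->2]=3 ship[0->1]=3 prod=4 -> inv=[4 5 3 7]
Step 2: demand=2,sold=2 ship[2->3]=2 ship[1->2]=3 ship[0->1]=4 prod=4 -> inv=[4 6 4 7]
Step 3: demand=2,sold=2 ship[2->3]=2 ship[1->2]=3 ship[0->1]=4 prod=4 -> inv=[4 7 5 7]
Step 4: demand=2,sold=2 ship[2->3]=2 ship[1->2]=3 ship[0->1]=4 prod=4 -> inv=[4 8 6 7]
Step 5: demand=2,sold=2 ship[2->3]=2 ship[1->2]=3 ship[0->1]=4 prod=4 -> inv=[4 9 7 7]
Step 6: demand=2,sold=2 ship[2->3]=2 ship[1->2]=3 ship[0->1]=4 prod=4 -> inv=[4 10 8 7]
Step 7: demand=2,sold=2 ship[2->3]=2 ship[1->2]=3 ship[0->1]=4 prod=4 -> inv=[4 11 9 7]
Step 8: demand=2,sold=2 ship[2->3]=2 ship[1->2]=3 ship[0->1]=4 prod=4 -> inv=[4 12 10 7]

4 12 10 7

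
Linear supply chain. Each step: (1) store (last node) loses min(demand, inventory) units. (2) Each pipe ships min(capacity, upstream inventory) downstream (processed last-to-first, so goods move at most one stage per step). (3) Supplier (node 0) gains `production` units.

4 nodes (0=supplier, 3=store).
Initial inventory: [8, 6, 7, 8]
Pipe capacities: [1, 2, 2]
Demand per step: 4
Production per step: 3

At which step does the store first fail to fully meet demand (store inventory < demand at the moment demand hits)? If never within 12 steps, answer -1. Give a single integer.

Step 1: demand=4,sold=4 ship[2->3]=2 ship[1->2]=2 ship[0->1]=1 prod=3 -> [10 5 7 6]
Step 2: demand=4,sold=4 ship[2->3]=2 ship[1->2]=2 ship[0->1]=1 prod=3 -> [12 4 7 4]
Step 3: demand=4,sold=4 ship[2->3]=2 ship[1->2]=2 ship[0->1]=1 prod=3 -> [14 3 7 2]
Step 4: demand=4,sold=2 ship[2->3]=2 ship[1->2]=2 ship[0->1]=1 prod=3 -> [16 2 7 2]
Step 5: demand=4,sold=2 ship[2->3]=2 ship[1->2]=2 ship[0->1]=1 prod=3 -> [18 1 7 2]
Step 6: demand=4,sold=2 ship[2->3]=2 ship[1->2]=1 ship[0->1]=1 prod=3 -> [20 1 6 2]
Step 7: demand=4,sold=2 ship[2->3]=2 ship[1->2]=1 ship[0->1]=1 prod=3 -> [22 1 5 2]
Step 8: demand=4,sold=2 ship[2->3]=2 ship[1->2]=1 ship[0->1]=1 prod=3 -> [24 1 4 2]
Step 9: demand=4,sold=2 ship[2->3]=2 ship[1->2]=1 ship[0->1]=1 prod=3 -> [26 1 3 2]
Step 10: demand=4,sold=2 ship[2->3]=2 ship[1->2]=1 ship[0->1]=1 prod=3 -> [28 1 2 2]
Step 11: demand=4,sold=2 ship[2->3]=2 ship[1->2]=1 ship[0->1]=1 prod=3 -> [30 1 1 2]
Step 12: demand=4,sold=2 ship[2->3]=1 ship[1->2]=1 ship[0->1]=1 prod=3 -> [32 1 1 1]
First stockout at step 4

4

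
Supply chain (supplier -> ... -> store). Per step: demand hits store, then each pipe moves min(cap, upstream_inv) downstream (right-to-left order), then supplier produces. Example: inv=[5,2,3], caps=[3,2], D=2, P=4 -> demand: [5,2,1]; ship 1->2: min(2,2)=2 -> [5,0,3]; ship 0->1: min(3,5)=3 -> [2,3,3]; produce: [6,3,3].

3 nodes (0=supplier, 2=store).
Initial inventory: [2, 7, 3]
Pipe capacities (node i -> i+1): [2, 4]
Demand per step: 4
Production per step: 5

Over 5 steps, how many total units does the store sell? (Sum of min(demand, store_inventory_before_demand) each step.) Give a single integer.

Answer: 16

Derivation:
Step 1: sold=3 (running total=3) -> [5 5 4]
Step 2: sold=4 (running total=7) -> [8 3 4]
Step 3: sold=4 (running total=11) -> [11 2 3]
Step 4: sold=3 (running total=14) -> [14 2 2]
Step 5: sold=2 (running total=16) -> [17 2 2]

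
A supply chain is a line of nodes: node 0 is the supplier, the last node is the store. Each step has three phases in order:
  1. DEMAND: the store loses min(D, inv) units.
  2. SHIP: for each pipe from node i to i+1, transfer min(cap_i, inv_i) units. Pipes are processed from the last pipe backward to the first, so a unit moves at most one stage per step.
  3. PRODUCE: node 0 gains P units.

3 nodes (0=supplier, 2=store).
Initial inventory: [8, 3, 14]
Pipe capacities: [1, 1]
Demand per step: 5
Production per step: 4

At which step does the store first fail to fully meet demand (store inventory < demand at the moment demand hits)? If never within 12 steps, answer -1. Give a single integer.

Step 1: demand=5,sold=5 ship[1->2]=1 ship[0->1]=1 prod=4 -> [11 3 10]
Step 2: demand=5,sold=5 ship[1->2]=1 ship[0->1]=1 prod=4 -> [14 3 6]
Step 3: demand=5,sold=5 ship[1->2]=1 ship[0->1]=1 prod=4 -> [17 3 2]
Step 4: demand=5,sold=2 ship[1->2]=1 ship[0->1]=1 prod=4 -> [20 3 1]
Step 5: demand=5,sold=1 ship[1->2]=1 ship[0->1]=1 prod=4 -> [23 3 1]
Step 6: demand=5,sold=1 ship[1->2]=1 ship[0->1]=1 prod=4 -> [26 3 1]
Step 7: demand=5,sold=1 ship[1->2]=1 ship[0->1]=1 prod=4 -> [29 3 1]
Step 8: demand=5,sold=1 ship[1->2]=1 ship[0->1]=1 prod=4 -> [32 3 1]
Step 9: demand=5,sold=1 ship[1->2]=1 ship[0->1]=1 prod=4 -> [35 3 1]
Step 10: demand=5,sold=1 ship[1->2]=1 ship[0->1]=1 prod=4 -> [38 3 1]
Step 11: demand=5,sold=1 ship[1->2]=1 ship[0->1]=1 prod=4 -> [41 3 1]
Step 12: demand=5,sold=1 ship[1->2]=1 ship[0->1]=1 prod=4 -> [44 3 1]
First stockout at step 4

4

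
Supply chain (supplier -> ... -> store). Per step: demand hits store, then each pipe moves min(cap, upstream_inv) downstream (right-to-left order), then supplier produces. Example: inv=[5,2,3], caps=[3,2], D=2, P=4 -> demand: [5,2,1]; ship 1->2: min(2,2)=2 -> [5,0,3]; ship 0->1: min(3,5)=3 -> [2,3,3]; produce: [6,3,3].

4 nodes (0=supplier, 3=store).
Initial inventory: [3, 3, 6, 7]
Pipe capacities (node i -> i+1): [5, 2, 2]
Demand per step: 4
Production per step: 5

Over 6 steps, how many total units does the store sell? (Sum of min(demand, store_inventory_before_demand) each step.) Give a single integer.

Step 1: sold=4 (running total=4) -> [5 4 6 5]
Step 2: sold=4 (running total=8) -> [5 7 6 3]
Step 3: sold=3 (running total=11) -> [5 10 6 2]
Step 4: sold=2 (running total=13) -> [5 13 6 2]
Step 5: sold=2 (running total=15) -> [5 16 6 2]
Step 6: sold=2 (running total=17) -> [5 19 6 2]

Answer: 17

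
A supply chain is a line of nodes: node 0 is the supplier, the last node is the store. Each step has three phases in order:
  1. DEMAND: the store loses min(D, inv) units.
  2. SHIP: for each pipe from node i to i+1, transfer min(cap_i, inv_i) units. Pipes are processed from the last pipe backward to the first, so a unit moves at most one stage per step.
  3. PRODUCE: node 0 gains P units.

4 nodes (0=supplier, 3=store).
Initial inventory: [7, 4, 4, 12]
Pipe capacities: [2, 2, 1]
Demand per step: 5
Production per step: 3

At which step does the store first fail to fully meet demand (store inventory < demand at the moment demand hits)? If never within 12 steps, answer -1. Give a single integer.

Step 1: demand=5,sold=5 ship[2->3]=1 ship[1->2]=2 ship[0->1]=2 prod=3 -> [8 4 5 8]
Step 2: demand=5,sold=5 ship[2->3]=1 ship[1->2]=2 ship[0->1]=2 prod=3 -> [9 4 6 4]
Step 3: demand=5,sold=4 ship[2->3]=1 ship[1->2]=2 ship[0->1]=2 prod=3 -> [10 4 7 1]
Step 4: demand=5,sold=1 ship[2->3]=1 ship[1->2]=2 ship[0->1]=2 prod=3 -> [11 4 8 1]
Step 5: demand=5,sold=1 ship[2->3]=1 ship[1->2]=2 ship[0->1]=2 prod=3 -> [12 4 9 1]
Step 6: demand=5,sold=1 ship[2->3]=1 ship[1->2]=2 ship[0->1]=2 prod=3 -> [13 4 10 1]
Step 7: demand=5,sold=1 ship[2->3]=1 ship[1->2]=2 ship[0->1]=2 prod=3 -> [14 4 11 1]
Step 8: demand=5,sold=1 ship[2->3]=1 ship[1->2]=2 ship[0->1]=2 prod=3 -> [15 4 12 1]
Step 9: demand=5,sold=1 ship[2->3]=1 ship[1->2]=2 ship[0->1]=2 prod=3 -> [16 4 13 1]
Step 10: demand=5,sold=1 ship[2->3]=1 ship[1->2]=2 ship[0->1]=2 prod=3 -> [17 4 14 1]
Step 11: demand=5,sold=1 ship[2->3]=1 ship[1->2]=2 ship[0->1]=2 prod=3 -> [18 4 15 1]
Step 12: demand=5,sold=1 ship[2->3]=1 ship[1->2]=2 ship[0->1]=2 prod=3 -> [19 4 16 1]
First stockout at step 3

3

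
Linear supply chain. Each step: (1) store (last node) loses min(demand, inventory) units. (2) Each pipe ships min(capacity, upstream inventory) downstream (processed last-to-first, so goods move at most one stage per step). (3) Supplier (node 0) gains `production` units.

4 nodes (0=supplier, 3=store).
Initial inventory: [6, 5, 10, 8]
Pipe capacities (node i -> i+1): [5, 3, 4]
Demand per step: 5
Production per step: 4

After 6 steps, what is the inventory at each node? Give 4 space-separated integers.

Step 1: demand=5,sold=5 ship[2->3]=4 ship[1->2]=3 ship[0->1]=5 prod=4 -> inv=[5 7 9 7]
Step 2: demand=5,sold=5 ship[2->3]=4 ship[1->2]=3 ship[0->1]=5 prod=4 -> inv=[4 9 8 6]
Step 3: demand=5,sold=5 ship[2->3]=4 ship[1->2]=3 ship[0->1]=4 prod=4 -> inv=[4 10 7 5]
Step 4: demand=5,sold=5 ship[2->3]=4 ship[1->2]=3 ship[0->1]=4 prod=4 -> inv=[4 11 6 4]
Step 5: demand=5,sold=4 ship[2->3]=4 ship[1->2]=3 ship[0->1]=4 prod=4 -> inv=[4 12 5 4]
Step 6: demand=5,sold=4 ship[2->3]=4 ship[1->2]=3 ship[0->1]=4 prod=4 -> inv=[4 13 4 4]

4 13 4 4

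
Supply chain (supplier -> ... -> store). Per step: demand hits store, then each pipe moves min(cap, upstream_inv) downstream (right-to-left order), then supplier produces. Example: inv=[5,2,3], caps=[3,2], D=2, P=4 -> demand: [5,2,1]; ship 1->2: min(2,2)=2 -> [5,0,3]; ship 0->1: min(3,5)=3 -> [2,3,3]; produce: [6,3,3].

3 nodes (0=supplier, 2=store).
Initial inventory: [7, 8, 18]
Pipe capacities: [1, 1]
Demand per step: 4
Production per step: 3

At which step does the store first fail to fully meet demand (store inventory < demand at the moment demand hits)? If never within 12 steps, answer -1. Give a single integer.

Step 1: demand=4,sold=4 ship[1->2]=1 ship[0->1]=1 prod=3 -> [9 8 15]
Step 2: demand=4,sold=4 ship[1->2]=1 ship[0->1]=1 prod=3 -> [11 8 12]
Step 3: demand=4,sold=4 ship[1->2]=1 ship[0->1]=1 prod=3 -> [13 8 9]
Step 4: demand=4,sold=4 ship[1->2]=1 ship[0->1]=1 prod=3 -> [15 8 6]
Step 5: demand=4,sold=4 ship[1->2]=1 ship[0->1]=1 prod=3 -> [17 8 3]
Step 6: demand=4,sold=3 ship[1->2]=1 ship[0->1]=1 prod=3 -> [19 8 1]
Step 7: demand=4,sold=1 ship[1->2]=1 ship[0->1]=1 prod=3 -> [21 8 1]
Step 8: demand=4,sold=1 ship[1->2]=1 ship[0->1]=1 prod=3 -> [23 8 1]
Step 9: demand=4,sold=1 ship[1->2]=1 ship[0->1]=1 prod=3 -> [25 8 1]
Step 10: demand=4,sold=1 ship[1->2]=1 ship[0->1]=1 prod=3 -> [27 8 1]
Step 11: demand=4,sold=1 ship[1->2]=1 ship[0->1]=1 prod=3 -> [29 8 1]
Step 12: demand=4,sold=1 ship[1->2]=1 ship[0->1]=1 prod=3 -> [31 8 1]
First stockout at step 6

6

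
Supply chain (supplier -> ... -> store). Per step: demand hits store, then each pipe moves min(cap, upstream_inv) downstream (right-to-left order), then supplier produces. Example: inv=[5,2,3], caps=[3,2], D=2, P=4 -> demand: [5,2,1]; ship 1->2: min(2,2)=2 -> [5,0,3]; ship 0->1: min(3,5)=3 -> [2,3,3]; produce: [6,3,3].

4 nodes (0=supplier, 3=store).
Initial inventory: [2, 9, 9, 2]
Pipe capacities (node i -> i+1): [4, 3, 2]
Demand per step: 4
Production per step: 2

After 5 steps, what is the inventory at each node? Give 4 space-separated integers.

Step 1: demand=4,sold=2 ship[2->3]=2 ship[1->2]=3 ship[0->1]=2 prod=2 -> inv=[2 8 10 2]
Step 2: demand=4,sold=2 ship[2->3]=2 ship[1->2]=3 ship[0->1]=2 prod=2 -> inv=[2 7 11 2]
Step 3: demand=4,sold=2 ship[2->3]=2 ship[1->2]=3 ship[0->1]=2 prod=2 -> inv=[2 6 12 2]
Step 4: demand=4,sold=2 ship[2->3]=2 ship[1->2]=3 ship[0->1]=2 prod=2 -> inv=[2 5 13 2]
Step 5: demand=4,sold=2 ship[2->3]=2 ship[1->2]=3 ship[0->1]=2 prod=2 -> inv=[2 4 14 2]

2 4 14 2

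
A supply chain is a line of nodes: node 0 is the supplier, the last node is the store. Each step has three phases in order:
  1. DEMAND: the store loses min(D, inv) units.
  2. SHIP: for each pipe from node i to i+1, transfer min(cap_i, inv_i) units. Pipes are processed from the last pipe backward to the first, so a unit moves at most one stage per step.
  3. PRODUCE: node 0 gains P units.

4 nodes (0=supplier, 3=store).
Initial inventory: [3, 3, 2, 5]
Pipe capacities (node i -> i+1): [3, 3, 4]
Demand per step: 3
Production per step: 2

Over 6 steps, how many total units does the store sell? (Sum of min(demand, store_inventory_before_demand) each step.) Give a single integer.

Answer: 17

Derivation:
Step 1: sold=3 (running total=3) -> [2 3 3 4]
Step 2: sold=3 (running total=6) -> [2 2 3 4]
Step 3: sold=3 (running total=9) -> [2 2 2 4]
Step 4: sold=3 (running total=12) -> [2 2 2 3]
Step 5: sold=3 (running total=15) -> [2 2 2 2]
Step 6: sold=2 (running total=17) -> [2 2 2 2]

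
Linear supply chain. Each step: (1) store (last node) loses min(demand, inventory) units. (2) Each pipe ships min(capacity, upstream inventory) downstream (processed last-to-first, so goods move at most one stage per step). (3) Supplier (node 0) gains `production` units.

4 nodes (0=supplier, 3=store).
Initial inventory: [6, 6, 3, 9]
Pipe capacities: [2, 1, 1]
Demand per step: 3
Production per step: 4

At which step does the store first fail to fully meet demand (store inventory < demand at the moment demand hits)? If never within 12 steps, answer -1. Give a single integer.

Step 1: demand=3,sold=3 ship[2->3]=1 ship[1->2]=1 ship[0->1]=2 prod=4 -> [8 7 3 7]
Step 2: demand=3,sold=3 ship[2->3]=1 ship[1->2]=1 ship[0->1]=2 prod=4 -> [10 8 3 5]
Step 3: demand=3,sold=3 ship[2->3]=1 ship[1->2]=1 ship[0->1]=2 prod=4 -> [12 9 3 3]
Step 4: demand=3,sold=3 ship[2->3]=1 ship[1->2]=1 ship[0->1]=2 prod=4 -> [14 10 3 1]
Step 5: demand=3,sold=1 ship[2->3]=1 ship[1->2]=1 ship[0->1]=2 prod=4 -> [16 11 3 1]
Step 6: demand=3,sold=1 ship[2->3]=1 ship[1->2]=1 ship[0->1]=2 prod=4 -> [18 12 3 1]
Step 7: demand=3,sold=1 ship[2->3]=1 ship[1->2]=1 ship[0->1]=2 prod=4 -> [20 13 3 1]
Step 8: demand=3,sold=1 ship[2->3]=1 ship[1->2]=1 ship[0->1]=2 prod=4 -> [22 14 3 1]
Step 9: demand=3,sold=1 ship[2->3]=1 ship[1->2]=1 ship[0->1]=2 prod=4 -> [24 15 3 1]
Step 10: demand=3,sold=1 ship[2->3]=1 ship[1->2]=1 ship[0->1]=2 prod=4 -> [26 16 3 1]
Step 11: demand=3,sold=1 ship[2->3]=1 ship[1->2]=1 ship[0->1]=2 prod=4 -> [28 17 3 1]
Step 12: demand=3,sold=1 ship[2->3]=1 ship[1->2]=1 ship[0->1]=2 prod=4 -> [30 18 3 1]
First stockout at step 5

5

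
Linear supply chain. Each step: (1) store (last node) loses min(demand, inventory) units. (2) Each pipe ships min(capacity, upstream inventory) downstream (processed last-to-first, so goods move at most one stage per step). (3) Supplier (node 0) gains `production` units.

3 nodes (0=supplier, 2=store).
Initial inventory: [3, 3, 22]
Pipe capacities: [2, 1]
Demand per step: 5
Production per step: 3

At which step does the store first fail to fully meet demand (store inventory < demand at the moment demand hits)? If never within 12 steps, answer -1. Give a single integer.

Step 1: demand=5,sold=5 ship[1->2]=1 ship[0->1]=2 prod=3 -> [4 4 18]
Step 2: demand=5,sold=5 ship[1->2]=1 ship[0->1]=2 prod=3 -> [5 5 14]
Step 3: demand=5,sold=5 ship[1->2]=1 ship[0->1]=2 prod=3 -> [6 6 10]
Step 4: demand=5,sold=5 ship[1->2]=1 ship[0->1]=2 prod=3 -> [7 7 6]
Step 5: demand=5,sold=5 ship[1->2]=1 ship[0->1]=2 prod=3 -> [8 8 2]
Step 6: demand=5,sold=2 ship[1->2]=1 ship[0->1]=2 prod=3 -> [9 9 1]
Step 7: demand=5,sold=1 ship[1->2]=1 ship[0->1]=2 prod=3 -> [10 10 1]
Step 8: demand=5,sold=1 ship[1->2]=1 ship[0->1]=2 prod=3 -> [11 11 1]
Step 9: demand=5,sold=1 ship[1->2]=1 ship[0->1]=2 prod=3 -> [12 12 1]
Step 10: demand=5,sold=1 ship[1->2]=1 ship[0->1]=2 prod=3 -> [13 13 1]
Step 11: demand=5,sold=1 ship[1->2]=1 ship[0->1]=2 prod=3 -> [14 14 1]
Step 12: demand=5,sold=1 ship[1->2]=1 ship[0->1]=2 prod=3 -> [15 15 1]
First stockout at step 6

6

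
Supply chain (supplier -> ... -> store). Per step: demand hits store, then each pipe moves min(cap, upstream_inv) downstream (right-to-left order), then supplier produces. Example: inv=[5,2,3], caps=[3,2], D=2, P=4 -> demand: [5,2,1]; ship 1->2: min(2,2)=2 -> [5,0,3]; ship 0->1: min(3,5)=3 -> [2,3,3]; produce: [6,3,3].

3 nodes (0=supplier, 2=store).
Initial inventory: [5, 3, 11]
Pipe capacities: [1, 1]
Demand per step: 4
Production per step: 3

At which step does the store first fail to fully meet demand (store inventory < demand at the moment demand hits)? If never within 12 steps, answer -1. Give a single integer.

Step 1: demand=4,sold=4 ship[1->2]=1 ship[0->1]=1 prod=3 -> [7 3 8]
Step 2: demand=4,sold=4 ship[1->2]=1 ship[0->1]=1 prod=3 -> [9 3 5]
Step 3: demand=4,sold=4 ship[1->2]=1 ship[0->1]=1 prod=3 -> [11 3 2]
Step 4: demand=4,sold=2 ship[1->2]=1 ship[0->1]=1 prod=3 -> [13 3 1]
Step 5: demand=4,sold=1 ship[1->2]=1 ship[0->1]=1 prod=3 -> [15 3 1]
Step 6: demand=4,sold=1 ship[1->2]=1 ship[0->1]=1 prod=3 -> [17 3 1]
Step 7: demand=4,sold=1 ship[1->2]=1 ship[0->1]=1 prod=3 -> [19 3 1]
Step 8: demand=4,sold=1 ship[1->2]=1 ship[0->1]=1 prod=3 -> [21 3 1]
Step 9: demand=4,sold=1 ship[1->2]=1 ship[0->1]=1 prod=3 -> [23 3 1]
Step 10: demand=4,sold=1 ship[1->2]=1 ship[0->1]=1 prod=3 -> [25 3 1]
Step 11: demand=4,sold=1 ship[1->2]=1 ship[0->1]=1 prod=3 -> [27 3 1]
Step 12: demand=4,sold=1 ship[1->2]=1 ship[0->1]=1 prod=3 -> [29 3 1]
First stockout at step 4

4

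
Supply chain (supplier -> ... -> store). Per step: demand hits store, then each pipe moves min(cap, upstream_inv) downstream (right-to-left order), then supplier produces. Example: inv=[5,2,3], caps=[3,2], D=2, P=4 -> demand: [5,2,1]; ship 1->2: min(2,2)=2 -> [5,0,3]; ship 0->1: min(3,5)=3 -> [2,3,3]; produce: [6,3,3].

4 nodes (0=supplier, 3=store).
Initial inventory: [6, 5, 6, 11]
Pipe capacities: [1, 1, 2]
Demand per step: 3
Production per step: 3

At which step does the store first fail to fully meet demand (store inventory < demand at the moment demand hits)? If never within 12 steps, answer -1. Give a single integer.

Step 1: demand=3,sold=3 ship[2->3]=2 ship[1->2]=1 ship[0->1]=1 prod=3 -> [8 5 5 10]
Step 2: demand=3,sold=3 ship[2->3]=2 ship[1->2]=1 ship[0->1]=1 prod=3 -> [10 5 4 9]
Step 3: demand=3,sold=3 ship[2->3]=2 ship[1->2]=1 ship[0->1]=1 prod=3 -> [12 5 3 8]
Step 4: demand=3,sold=3 ship[2->3]=2 ship[1->2]=1 ship[0->1]=1 prod=3 -> [14 5 2 7]
Step 5: demand=3,sold=3 ship[2->3]=2 ship[1->2]=1 ship[0->1]=1 prod=3 -> [16 5 1 6]
Step 6: demand=3,sold=3 ship[2->3]=1 ship[1->2]=1 ship[0->1]=1 prod=3 -> [18 5 1 4]
Step 7: demand=3,sold=3 ship[2->3]=1 ship[1->2]=1 ship[0->1]=1 prod=3 -> [20 5 1 2]
Step 8: demand=3,sold=2 ship[2->3]=1 ship[1->2]=1 ship[0->1]=1 prod=3 -> [22 5 1 1]
Step 9: demand=3,sold=1 ship[2->3]=1 ship[1->2]=1 ship[0->1]=1 prod=3 -> [24 5 1 1]
Step 10: demand=3,sold=1 ship[2->3]=1 ship[1->2]=1 ship[0->1]=1 prod=3 -> [26 5 1 1]
Step 11: demand=3,sold=1 ship[2->3]=1 ship[1->2]=1 ship[0->1]=1 prod=3 -> [28 5 1 1]
Step 12: demand=3,sold=1 ship[2->3]=1 ship[1->2]=1 ship[0->1]=1 prod=3 -> [30 5 1 1]
First stockout at step 8

8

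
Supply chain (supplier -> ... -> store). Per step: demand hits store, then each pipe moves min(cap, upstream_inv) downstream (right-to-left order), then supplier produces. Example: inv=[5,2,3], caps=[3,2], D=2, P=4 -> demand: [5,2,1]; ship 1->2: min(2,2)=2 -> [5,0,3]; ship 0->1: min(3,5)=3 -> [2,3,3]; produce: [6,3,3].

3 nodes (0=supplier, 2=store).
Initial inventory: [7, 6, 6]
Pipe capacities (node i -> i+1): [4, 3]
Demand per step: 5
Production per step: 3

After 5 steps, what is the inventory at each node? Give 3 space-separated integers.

Step 1: demand=5,sold=5 ship[1->2]=3 ship[0->1]=4 prod=3 -> inv=[6 7 4]
Step 2: demand=5,sold=4 ship[1->2]=3 ship[0->1]=4 prod=3 -> inv=[5 8 3]
Step 3: demand=5,sold=3 ship[1->2]=3 ship[0->1]=4 prod=3 -> inv=[4 9 3]
Step 4: demand=5,sold=3 ship[1->2]=3 ship[0->1]=4 prod=3 -> inv=[3 10 3]
Step 5: demand=5,sold=3 ship[1->2]=3 ship[0->1]=3 prod=3 -> inv=[3 10 3]

3 10 3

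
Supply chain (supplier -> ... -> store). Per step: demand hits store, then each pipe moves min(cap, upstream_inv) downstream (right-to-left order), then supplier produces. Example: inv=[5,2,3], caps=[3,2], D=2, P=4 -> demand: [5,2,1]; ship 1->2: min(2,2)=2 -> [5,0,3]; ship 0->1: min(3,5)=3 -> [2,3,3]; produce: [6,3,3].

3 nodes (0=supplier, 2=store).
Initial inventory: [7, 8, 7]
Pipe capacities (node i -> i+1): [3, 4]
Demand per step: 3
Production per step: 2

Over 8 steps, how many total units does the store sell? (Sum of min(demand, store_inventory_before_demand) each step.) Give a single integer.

Answer: 24

Derivation:
Step 1: sold=3 (running total=3) -> [6 7 8]
Step 2: sold=3 (running total=6) -> [5 6 9]
Step 3: sold=3 (running total=9) -> [4 5 10]
Step 4: sold=3 (running total=12) -> [3 4 11]
Step 5: sold=3 (running total=15) -> [2 3 12]
Step 6: sold=3 (running total=18) -> [2 2 12]
Step 7: sold=3 (running total=21) -> [2 2 11]
Step 8: sold=3 (running total=24) -> [2 2 10]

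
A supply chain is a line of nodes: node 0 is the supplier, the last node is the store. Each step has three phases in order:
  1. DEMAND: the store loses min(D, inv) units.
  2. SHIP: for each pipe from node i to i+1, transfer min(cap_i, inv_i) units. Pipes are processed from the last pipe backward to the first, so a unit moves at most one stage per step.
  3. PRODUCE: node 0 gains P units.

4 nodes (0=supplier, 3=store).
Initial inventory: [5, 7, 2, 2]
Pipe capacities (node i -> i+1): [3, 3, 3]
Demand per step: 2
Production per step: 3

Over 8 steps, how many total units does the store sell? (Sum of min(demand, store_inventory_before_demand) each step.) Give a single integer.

Answer: 16

Derivation:
Step 1: sold=2 (running total=2) -> [5 7 3 2]
Step 2: sold=2 (running total=4) -> [5 7 3 3]
Step 3: sold=2 (running total=6) -> [5 7 3 4]
Step 4: sold=2 (running total=8) -> [5 7 3 5]
Step 5: sold=2 (running total=10) -> [5 7 3 6]
Step 6: sold=2 (running total=12) -> [5 7 3 7]
Step 7: sold=2 (running total=14) -> [5 7 3 8]
Step 8: sold=2 (running total=16) -> [5 7 3 9]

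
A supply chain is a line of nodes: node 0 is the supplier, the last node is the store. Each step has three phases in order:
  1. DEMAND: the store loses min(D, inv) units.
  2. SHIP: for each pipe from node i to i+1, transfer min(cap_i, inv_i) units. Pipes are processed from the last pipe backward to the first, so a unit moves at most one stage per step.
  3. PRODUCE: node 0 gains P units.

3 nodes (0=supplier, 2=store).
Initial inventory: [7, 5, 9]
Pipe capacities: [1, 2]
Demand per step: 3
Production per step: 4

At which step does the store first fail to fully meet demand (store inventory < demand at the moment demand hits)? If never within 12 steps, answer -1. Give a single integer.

Step 1: demand=3,sold=3 ship[1->2]=2 ship[0->1]=1 prod=4 -> [10 4 8]
Step 2: demand=3,sold=3 ship[1->2]=2 ship[0->1]=1 prod=4 -> [13 3 7]
Step 3: demand=3,sold=3 ship[1->2]=2 ship[0->1]=1 prod=4 -> [16 2 6]
Step 4: demand=3,sold=3 ship[1->2]=2 ship[0->1]=1 prod=4 -> [19 1 5]
Step 5: demand=3,sold=3 ship[1->2]=1 ship[0->1]=1 prod=4 -> [22 1 3]
Step 6: demand=3,sold=3 ship[1->2]=1 ship[0->1]=1 prod=4 -> [25 1 1]
Step 7: demand=3,sold=1 ship[1->2]=1 ship[0->1]=1 prod=4 -> [28 1 1]
Step 8: demand=3,sold=1 ship[1->2]=1 ship[0->1]=1 prod=4 -> [31 1 1]
Step 9: demand=3,sold=1 ship[1->2]=1 ship[0->1]=1 prod=4 -> [34 1 1]
Step 10: demand=3,sold=1 ship[1->2]=1 ship[0->1]=1 prod=4 -> [37 1 1]
Step 11: demand=3,sold=1 ship[1->2]=1 ship[0->1]=1 prod=4 -> [40 1 1]
Step 12: demand=3,sold=1 ship[1->2]=1 ship[0->1]=1 prod=4 -> [43 1 1]
First stockout at step 7

7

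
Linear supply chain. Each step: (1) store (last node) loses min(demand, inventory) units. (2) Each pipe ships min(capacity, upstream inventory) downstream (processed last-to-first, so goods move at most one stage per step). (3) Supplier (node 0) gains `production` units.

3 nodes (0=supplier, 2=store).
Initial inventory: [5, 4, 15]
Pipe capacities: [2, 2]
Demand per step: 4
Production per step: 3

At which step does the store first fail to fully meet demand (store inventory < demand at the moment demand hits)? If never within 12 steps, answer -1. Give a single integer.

Step 1: demand=4,sold=4 ship[1->2]=2 ship[0->1]=2 prod=3 -> [6 4 13]
Step 2: demand=4,sold=4 ship[1->2]=2 ship[0->1]=2 prod=3 -> [7 4 11]
Step 3: demand=4,sold=4 ship[1->2]=2 ship[0->1]=2 prod=3 -> [8 4 9]
Step 4: demand=4,sold=4 ship[1->2]=2 ship[0->1]=2 prod=3 -> [9 4 7]
Step 5: demand=4,sold=4 ship[1->2]=2 ship[0->1]=2 prod=3 -> [10 4 5]
Step 6: demand=4,sold=4 ship[1->2]=2 ship[0->1]=2 prod=3 -> [11 4 3]
Step 7: demand=4,sold=3 ship[1->2]=2 ship[0->1]=2 prod=3 -> [12 4 2]
Step 8: demand=4,sold=2 ship[1->2]=2 ship[0->1]=2 prod=3 -> [13 4 2]
Step 9: demand=4,sold=2 ship[1->2]=2 ship[0->1]=2 prod=3 -> [14 4 2]
Step 10: demand=4,sold=2 ship[1->2]=2 ship[0->1]=2 prod=3 -> [15 4 2]
Step 11: demand=4,sold=2 ship[1->2]=2 ship[0->1]=2 prod=3 -> [16 4 2]
Step 12: demand=4,sold=2 ship[1->2]=2 ship[0->1]=2 prod=3 -> [17 4 2]
First stockout at step 7

7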